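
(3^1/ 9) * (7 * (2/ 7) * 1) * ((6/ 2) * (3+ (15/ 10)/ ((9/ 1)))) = 19/ 3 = 6.33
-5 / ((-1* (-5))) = -1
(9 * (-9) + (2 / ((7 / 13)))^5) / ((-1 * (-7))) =10520009 / 117649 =89.42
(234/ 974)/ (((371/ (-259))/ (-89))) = 385281/ 25811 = 14.93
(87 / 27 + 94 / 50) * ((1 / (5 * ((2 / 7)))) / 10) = 2009 / 5625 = 0.36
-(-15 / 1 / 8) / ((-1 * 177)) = -5 / 472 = -0.01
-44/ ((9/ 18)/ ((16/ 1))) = -1408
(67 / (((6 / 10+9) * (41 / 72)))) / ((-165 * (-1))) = 67 / 902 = 0.07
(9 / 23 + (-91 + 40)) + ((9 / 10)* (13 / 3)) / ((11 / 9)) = -119967 / 2530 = -47.42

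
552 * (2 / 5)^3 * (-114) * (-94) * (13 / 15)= 205061376 / 625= 328098.20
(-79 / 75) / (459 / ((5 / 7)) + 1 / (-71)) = -5609 / 3421770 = -0.00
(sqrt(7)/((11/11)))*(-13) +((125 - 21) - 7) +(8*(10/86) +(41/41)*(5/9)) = 64.09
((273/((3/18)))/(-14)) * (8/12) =-78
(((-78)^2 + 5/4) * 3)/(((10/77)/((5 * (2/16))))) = 5622771/64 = 87855.80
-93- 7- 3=-103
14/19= 0.74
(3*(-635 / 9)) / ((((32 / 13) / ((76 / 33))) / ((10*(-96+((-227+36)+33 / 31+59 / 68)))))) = 471258839675 / 834768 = 564538.70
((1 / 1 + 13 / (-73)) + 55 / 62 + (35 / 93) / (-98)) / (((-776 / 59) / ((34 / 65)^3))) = -4697874469 / 253189475175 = -0.02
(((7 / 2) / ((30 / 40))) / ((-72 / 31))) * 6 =-217 / 18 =-12.06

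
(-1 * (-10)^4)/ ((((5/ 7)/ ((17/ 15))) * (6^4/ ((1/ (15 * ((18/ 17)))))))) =-10115/ 13122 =-0.77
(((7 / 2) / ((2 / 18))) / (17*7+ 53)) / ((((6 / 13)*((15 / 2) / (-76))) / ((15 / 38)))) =-273 / 172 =-1.59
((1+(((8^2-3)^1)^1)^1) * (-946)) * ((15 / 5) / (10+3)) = -175956 / 13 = -13535.08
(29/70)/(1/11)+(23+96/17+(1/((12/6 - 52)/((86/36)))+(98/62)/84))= 55072559/1660050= 33.18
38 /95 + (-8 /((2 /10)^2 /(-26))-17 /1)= 25917 /5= 5183.40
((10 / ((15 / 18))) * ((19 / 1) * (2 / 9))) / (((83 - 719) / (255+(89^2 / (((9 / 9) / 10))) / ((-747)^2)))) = -5410117190 / 266170293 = -20.33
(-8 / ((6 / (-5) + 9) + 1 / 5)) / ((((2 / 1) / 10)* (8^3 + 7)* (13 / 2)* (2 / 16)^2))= -640 / 6747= -0.09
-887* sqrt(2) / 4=-313.60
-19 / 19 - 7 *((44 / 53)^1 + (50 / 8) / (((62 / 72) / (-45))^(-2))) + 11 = 92862157 / 22254912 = 4.17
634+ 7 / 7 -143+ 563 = 1055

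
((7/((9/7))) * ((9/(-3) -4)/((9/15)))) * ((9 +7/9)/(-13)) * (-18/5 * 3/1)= -60368/117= -515.97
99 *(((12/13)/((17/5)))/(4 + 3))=5940/1547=3.84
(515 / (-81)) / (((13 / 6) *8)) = -0.37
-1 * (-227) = 227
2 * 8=16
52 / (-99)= -52 / 99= -0.53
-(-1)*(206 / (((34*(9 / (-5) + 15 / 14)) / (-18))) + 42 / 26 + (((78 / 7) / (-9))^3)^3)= 144.47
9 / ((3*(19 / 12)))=36 / 19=1.89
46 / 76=23 / 38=0.61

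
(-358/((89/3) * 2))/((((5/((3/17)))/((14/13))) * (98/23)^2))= -852219/67464670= -0.01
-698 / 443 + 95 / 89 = -20037 / 39427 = -0.51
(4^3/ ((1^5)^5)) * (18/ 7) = 1152/ 7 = 164.57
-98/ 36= -49/ 18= -2.72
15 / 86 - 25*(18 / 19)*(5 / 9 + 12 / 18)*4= -188915 / 1634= -115.62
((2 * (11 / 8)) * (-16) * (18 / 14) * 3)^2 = 1411344 / 49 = 28802.94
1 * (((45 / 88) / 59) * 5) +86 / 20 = 112753 / 25960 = 4.34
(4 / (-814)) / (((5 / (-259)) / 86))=1204 / 55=21.89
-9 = -9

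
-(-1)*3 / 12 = 1 / 4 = 0.25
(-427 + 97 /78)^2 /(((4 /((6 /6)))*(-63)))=-1102837681 /1533168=-719.32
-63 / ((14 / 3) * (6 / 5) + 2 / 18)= -2835 / 257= -11.03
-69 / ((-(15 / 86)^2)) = 170108 / 75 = 2268.11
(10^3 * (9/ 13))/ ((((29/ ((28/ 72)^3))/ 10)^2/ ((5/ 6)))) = 1838265625/ 7746992604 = 0.24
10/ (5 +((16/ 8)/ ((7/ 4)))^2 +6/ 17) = 8330/ 5547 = 1.50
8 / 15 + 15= 15.53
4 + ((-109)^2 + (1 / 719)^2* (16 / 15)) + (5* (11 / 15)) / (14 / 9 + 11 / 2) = 11704987022347 / 984810705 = 11885.52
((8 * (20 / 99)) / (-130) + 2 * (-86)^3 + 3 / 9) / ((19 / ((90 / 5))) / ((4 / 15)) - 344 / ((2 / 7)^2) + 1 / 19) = 248855575112 / 823574895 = 302.17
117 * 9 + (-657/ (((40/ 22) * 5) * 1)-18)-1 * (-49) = 1011.73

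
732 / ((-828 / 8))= -488 / 69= -7.07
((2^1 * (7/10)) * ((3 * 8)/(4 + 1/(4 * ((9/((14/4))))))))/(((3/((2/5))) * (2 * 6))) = 672/7375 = 0.09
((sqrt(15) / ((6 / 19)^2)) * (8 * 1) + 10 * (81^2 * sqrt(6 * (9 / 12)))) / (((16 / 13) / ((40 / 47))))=23465 * sqrt(15) / 423 + 6396975 * sqrt(2) / 94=96456.22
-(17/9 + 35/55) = -250/99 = -2.53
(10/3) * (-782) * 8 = -62560/3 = -20853.33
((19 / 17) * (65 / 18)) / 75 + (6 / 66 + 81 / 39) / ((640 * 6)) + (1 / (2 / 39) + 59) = 3299887139 / 42007680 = 78.55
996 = 996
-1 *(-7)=7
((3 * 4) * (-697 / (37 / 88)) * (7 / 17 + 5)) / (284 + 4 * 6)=-90528 / 259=-349.53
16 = 16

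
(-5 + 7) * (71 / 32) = 71 / 16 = 4.44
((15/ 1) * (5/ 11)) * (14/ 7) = 150/ 11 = 13.64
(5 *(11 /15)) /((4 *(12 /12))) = 0.92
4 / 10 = 2 / 5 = 0.40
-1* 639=-639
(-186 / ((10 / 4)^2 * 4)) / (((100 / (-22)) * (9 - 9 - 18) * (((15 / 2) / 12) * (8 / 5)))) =-341 / 3750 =-0.09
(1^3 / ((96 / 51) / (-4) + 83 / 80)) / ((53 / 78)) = 35360 / 13621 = 2.60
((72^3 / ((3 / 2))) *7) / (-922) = -870912 / 461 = -1889.18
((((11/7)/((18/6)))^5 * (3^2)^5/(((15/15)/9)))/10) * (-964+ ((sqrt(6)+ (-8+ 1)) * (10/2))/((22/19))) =-700370550891/336140+ 608377473 * sqrt(6)/67228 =-2061401.44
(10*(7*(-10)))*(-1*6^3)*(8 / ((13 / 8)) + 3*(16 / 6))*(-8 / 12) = -16934400 / 13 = -1302646.15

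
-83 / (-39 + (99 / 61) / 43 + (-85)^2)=-217709 / 18848977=-0.01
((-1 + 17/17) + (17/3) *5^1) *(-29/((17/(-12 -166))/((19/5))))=98078/3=32692.67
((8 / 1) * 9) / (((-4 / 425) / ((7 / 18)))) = -2975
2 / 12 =1 / 6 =0.17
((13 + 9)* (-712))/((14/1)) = -1118.86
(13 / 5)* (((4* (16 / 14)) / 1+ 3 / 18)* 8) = 10348 / 105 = 98.55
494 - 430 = 64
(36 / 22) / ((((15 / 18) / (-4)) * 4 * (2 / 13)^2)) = -4563 / 55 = -82.96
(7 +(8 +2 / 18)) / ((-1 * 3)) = -136 / 27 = -5.04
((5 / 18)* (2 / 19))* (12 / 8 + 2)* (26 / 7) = 65 / 171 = 0.38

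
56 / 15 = 3.73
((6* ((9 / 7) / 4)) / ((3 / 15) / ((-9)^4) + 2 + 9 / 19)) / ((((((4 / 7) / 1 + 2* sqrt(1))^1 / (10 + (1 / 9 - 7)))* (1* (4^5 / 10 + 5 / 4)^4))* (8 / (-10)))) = -1795500000 / 175762186101639647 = -0.00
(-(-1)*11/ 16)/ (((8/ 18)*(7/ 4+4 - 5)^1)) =33/ 16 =2.06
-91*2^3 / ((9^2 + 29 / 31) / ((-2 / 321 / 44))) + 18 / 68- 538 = -40993772441 / 76234290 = -537.73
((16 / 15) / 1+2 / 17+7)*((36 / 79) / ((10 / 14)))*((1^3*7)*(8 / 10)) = 4908624 / 167875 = 29.24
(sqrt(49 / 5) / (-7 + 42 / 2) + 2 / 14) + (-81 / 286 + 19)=sqrt(5) / 10 + 37757 / 2002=19.08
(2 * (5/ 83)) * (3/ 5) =6/ 83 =0.07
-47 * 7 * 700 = -230300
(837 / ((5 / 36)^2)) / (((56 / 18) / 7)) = 2440692 / 25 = 97627.68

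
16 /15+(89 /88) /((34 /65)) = 134647 /44880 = 3.00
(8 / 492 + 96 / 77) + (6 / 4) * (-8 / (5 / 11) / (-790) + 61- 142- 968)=-58816843003 / 37410450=-1572.20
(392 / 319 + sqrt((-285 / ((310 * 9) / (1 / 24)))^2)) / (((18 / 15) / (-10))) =-43898725 / 4272048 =-10.28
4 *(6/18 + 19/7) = 256/21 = 12.19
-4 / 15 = -0.27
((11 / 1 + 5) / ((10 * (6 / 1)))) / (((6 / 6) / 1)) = 4 / 15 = 0.27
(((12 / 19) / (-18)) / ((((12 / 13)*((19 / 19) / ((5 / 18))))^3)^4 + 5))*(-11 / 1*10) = 1251361993883256835937500 / 587923834596543511259974924317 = 0.00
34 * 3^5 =8262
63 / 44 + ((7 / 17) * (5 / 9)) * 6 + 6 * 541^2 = 3940663277 / 2244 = 1756088.80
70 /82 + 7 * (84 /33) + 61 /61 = 8872 /451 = 19.67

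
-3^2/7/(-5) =0.26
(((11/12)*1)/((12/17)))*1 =187/144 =1.30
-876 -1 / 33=-28909 / 33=-876.03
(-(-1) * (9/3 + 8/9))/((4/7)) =245/36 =6.81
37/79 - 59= -4624/79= -58.53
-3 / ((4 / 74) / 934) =-51837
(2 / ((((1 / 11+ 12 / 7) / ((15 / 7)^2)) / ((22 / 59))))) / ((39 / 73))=2649900 / 746291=3.55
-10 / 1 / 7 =-10 / 7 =-1.43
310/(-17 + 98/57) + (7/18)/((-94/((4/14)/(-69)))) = -20.29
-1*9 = -9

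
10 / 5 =2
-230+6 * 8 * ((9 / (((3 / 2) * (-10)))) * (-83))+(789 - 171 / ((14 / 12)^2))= 691823 / 245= 2823.77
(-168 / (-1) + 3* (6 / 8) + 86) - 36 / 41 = 41881 / 164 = 255.37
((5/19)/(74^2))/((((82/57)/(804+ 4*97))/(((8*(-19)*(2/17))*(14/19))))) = -500640/954193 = -0.52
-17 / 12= -1.42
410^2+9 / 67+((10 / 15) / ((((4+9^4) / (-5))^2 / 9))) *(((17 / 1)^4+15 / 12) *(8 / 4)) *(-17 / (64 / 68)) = 168089.63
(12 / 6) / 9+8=74 / 9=8.22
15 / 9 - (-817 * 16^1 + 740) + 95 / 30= 74021 / 6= 12336.83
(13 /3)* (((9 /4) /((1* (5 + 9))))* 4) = 39 /14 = 2.79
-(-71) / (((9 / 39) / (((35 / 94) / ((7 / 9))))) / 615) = 8514675 / 94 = 90581.65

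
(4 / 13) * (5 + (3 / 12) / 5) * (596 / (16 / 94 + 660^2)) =707303 / 332689630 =0.00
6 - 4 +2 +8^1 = 12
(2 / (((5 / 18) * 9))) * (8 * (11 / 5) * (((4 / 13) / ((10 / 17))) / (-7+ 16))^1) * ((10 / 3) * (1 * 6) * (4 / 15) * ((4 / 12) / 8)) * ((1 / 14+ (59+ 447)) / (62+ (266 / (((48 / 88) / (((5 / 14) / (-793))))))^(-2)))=28491194336 / 25612556319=1.11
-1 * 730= -730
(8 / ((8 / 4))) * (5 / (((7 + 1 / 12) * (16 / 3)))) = 9 / 17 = 0.53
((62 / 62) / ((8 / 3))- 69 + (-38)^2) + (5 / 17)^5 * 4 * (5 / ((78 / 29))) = 1375.39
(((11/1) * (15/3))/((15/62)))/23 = 682/69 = 9.88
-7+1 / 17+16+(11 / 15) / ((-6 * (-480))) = 6652987 / 734400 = 9.06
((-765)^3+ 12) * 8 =-3581576904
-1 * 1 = -1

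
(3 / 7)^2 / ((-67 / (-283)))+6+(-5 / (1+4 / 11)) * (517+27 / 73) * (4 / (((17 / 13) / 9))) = -212743256259 / 4074203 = -52217.15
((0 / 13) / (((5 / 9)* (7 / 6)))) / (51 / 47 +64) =0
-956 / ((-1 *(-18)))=-478 / 9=-53.11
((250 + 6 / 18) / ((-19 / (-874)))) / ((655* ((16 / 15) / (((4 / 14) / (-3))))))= -17273 / 11004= -1.57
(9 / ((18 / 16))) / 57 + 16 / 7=968 / 399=2.43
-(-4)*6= 24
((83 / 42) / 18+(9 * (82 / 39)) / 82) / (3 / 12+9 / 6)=3347 / 17199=0.19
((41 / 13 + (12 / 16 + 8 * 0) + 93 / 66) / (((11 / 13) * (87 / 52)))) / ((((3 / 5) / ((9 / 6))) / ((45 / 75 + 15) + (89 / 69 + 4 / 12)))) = 39125099 / 242121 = 161.59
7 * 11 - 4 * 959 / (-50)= 3843 / 25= 153.72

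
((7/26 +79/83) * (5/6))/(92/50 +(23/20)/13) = 329375/624243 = 0.53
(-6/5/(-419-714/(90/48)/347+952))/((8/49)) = -17003/1230468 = -0.01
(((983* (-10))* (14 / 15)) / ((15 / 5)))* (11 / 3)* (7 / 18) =-1059674 / 243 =-4360.80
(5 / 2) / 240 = 1 / 96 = 0.01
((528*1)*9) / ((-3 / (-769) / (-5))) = -6090480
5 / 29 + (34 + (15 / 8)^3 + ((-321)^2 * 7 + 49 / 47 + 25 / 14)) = 3523694173611 / 4884992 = 721330.59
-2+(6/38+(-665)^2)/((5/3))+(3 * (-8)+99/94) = 2369219621/8930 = 265310.15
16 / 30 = 8 / 15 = 0.53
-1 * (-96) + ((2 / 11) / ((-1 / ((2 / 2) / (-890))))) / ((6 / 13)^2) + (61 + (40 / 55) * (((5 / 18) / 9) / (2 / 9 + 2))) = 27668489 / 176220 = 157.01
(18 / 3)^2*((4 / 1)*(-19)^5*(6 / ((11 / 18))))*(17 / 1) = -654640958016 / 11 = -59512814365.09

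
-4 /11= -0.36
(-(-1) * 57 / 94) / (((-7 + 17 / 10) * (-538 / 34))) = 4845 / 670079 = 0.01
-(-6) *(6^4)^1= 7776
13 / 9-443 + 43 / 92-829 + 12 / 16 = -262753 / 207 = -1269.34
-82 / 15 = -5.47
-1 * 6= -6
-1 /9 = -0.11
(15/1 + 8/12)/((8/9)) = 141/8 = 17.62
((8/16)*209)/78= 209/156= 1.34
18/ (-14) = -9/ 7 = -1.29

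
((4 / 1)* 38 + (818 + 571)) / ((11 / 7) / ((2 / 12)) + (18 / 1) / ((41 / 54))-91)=-442267 / 16607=-26.63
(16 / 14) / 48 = 1 / 42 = 0.02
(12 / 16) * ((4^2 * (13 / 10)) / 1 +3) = 17.85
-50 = -50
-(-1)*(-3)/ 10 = -3/ 10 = -0.30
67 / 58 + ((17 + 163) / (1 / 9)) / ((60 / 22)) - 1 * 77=30053 / 58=518.16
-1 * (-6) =6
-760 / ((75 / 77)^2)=-901208 / 1125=-801.07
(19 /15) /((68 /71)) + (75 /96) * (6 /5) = 9221 /4080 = 2.26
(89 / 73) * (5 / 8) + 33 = 19717 / 584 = 33.76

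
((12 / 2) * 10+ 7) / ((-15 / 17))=-1139 / 15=-75.93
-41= -41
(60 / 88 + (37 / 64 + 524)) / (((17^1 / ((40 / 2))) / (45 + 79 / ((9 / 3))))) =65944635 / 1496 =44080.64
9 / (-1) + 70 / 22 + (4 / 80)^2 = -25589 / 4400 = -5.82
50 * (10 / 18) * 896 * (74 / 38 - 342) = -1447264000 / 171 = -8463532.16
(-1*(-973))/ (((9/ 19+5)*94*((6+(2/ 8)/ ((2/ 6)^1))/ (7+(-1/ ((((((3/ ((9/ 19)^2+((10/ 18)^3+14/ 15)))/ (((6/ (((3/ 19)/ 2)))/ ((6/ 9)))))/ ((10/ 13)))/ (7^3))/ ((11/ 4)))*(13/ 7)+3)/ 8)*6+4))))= 9180262090477709/ 3048210606114180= 3.012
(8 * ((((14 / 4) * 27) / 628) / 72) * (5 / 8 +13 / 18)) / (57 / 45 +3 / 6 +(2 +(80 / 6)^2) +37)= 10185 / 98817056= 0.00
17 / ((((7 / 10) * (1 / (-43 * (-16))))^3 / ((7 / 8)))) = 692028928000 / 49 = 14123039346.94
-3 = -3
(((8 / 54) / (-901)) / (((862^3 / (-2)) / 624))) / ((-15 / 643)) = -133744 / 9738461910285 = -0.00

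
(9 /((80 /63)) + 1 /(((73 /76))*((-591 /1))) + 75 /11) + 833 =846.90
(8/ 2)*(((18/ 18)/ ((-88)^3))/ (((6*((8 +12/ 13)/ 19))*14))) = -247/ 1660065792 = -0.00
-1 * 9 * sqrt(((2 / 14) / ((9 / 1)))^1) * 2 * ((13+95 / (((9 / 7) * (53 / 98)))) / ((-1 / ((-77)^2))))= 120902474 * sqrt(7) / 159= 2011810.56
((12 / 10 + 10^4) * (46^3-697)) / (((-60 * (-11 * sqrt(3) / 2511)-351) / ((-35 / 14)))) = 148310340605460 * sqrt(3) / 28770218723 + 198052954706619441 / 28770218723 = 6892885.93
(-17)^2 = 289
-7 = -7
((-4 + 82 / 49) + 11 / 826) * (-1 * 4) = 26750 / 2891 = 9.25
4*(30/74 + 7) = 1096/37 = 29.62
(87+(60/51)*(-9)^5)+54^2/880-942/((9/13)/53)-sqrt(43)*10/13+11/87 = -141499.35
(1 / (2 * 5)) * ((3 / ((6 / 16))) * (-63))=-252 / 5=-50.40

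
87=87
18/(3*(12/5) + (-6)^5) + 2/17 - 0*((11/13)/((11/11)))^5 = 4231/36686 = 0.12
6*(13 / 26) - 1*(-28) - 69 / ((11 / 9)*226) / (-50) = 3853921 / 124300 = 31.00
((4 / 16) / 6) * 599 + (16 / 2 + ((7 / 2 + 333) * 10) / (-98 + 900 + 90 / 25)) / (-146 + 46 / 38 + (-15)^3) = 353803013 / 14177712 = 24.95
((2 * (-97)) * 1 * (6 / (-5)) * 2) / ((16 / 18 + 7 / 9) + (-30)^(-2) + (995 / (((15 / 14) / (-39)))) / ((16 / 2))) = -13095 / 127282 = -0.10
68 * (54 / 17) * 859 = 185544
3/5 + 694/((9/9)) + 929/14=53267/70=760.96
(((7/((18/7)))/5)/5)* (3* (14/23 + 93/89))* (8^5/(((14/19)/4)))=2950463488/30705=96090.65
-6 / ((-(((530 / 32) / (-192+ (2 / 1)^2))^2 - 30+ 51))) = 54288384 / 190079569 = 0.29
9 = 9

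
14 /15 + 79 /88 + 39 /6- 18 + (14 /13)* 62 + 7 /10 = 991853 /17160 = 57.80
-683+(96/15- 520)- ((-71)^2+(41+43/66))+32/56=-14503751/2310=-6278.68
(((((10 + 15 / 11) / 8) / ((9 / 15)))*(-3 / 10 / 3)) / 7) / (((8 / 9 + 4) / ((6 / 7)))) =-1125 / 189728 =-0.01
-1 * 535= -535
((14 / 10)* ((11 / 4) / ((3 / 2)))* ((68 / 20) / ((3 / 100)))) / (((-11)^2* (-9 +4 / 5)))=-1190 / 4059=-0.29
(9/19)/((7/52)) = 468/133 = 3.52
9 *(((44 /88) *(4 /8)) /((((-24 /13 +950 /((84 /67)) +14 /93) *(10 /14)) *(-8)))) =-533169 /1023742000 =-0.00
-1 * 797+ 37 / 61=-48580 / 61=-796.39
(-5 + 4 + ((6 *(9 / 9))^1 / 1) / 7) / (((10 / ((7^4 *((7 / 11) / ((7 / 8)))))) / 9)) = -12348 / 55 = -224.51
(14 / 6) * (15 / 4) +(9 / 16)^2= 2321 / 256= 9.07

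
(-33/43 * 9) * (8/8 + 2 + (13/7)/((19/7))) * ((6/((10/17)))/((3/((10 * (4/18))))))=-157080/817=-192.26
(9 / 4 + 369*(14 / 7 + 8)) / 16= 230.77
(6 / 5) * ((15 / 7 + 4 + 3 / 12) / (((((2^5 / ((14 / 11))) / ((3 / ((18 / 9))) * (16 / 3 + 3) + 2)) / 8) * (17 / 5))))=15573 / 1496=10.41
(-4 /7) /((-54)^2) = -1 /5103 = -0.00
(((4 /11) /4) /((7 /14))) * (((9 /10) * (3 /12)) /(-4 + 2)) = -9 /440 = -0.02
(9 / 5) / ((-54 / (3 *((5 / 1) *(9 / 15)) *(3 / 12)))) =-3 / 40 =-0.08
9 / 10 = 0.90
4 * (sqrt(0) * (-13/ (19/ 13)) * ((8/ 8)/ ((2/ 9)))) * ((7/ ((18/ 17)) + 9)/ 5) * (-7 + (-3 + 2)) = 0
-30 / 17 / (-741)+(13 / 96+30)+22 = 21016955 / 403104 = 52.14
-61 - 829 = -890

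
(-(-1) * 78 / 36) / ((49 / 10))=65 / 147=0.44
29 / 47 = 0.62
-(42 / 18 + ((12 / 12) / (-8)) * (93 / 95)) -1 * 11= -30121 / 2280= -13.21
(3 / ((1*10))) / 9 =1 / 30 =0.03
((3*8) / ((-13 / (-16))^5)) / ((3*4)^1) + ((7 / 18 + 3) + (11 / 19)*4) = 1441618627 / 126982206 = 11.35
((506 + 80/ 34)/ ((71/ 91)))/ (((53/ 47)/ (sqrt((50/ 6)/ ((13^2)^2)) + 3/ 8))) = 14216090*sqrt(3)/ 2494869 + 55442751/ 255884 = 226.54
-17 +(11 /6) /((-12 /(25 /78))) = -95747 /5616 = -17.05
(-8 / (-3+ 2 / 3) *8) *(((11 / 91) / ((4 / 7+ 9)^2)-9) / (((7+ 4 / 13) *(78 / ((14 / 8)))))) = -4201088 / 5543915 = -0.76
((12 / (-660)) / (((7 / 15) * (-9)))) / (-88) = -1 / 20328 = -0.00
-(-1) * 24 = 24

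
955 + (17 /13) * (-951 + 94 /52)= -96753 /338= -286.25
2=2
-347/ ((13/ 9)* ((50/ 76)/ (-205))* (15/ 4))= 6487512/ 325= 19961.58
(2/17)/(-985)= -2/16745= -0.00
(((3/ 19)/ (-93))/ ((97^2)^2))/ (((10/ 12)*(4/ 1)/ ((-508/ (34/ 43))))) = 16383/ 4432218453265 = 0.00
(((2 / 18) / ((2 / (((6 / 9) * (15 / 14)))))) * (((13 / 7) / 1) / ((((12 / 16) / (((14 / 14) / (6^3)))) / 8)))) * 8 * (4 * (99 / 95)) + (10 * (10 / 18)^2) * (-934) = -217379348 / 75411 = -2882.59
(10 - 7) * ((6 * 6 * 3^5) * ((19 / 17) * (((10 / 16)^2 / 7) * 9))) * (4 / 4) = 28048275 / 1904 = 14731.24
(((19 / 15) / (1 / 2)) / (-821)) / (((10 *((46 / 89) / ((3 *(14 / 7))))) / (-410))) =138662 / 94415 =1.47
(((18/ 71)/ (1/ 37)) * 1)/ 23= 666/ 1633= 0.41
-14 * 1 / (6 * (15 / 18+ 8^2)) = -14 / 389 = -0.04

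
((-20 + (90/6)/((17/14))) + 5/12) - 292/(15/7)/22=-50207/3740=-13.42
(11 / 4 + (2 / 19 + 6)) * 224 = 37688 / 19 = 1983.58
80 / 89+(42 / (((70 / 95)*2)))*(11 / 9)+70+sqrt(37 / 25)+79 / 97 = sqrt(37) / 5+5518903 / 51798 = 107.76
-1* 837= -837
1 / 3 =0.33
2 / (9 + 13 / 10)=20 / 103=0.19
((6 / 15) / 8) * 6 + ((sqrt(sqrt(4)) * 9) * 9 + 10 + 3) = 133 / 10 + 81 * sqrt(2) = 127.85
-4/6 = -2/3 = -0.67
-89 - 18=-107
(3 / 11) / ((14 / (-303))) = -5.90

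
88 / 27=3.26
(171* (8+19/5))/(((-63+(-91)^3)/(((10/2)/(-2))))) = 10089/1507268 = 0.01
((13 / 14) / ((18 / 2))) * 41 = 533 / 126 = 4.23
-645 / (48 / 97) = -20855 / 16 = -1303.44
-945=-945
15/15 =1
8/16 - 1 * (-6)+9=15.50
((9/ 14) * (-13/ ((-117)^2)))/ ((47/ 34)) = -17/ 38493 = -0.00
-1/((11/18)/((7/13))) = -126/143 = -0.88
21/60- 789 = -15773/20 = -788.65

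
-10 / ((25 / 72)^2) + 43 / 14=-139777 / 1750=-79.87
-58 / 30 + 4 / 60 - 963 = -14473 / 15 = -964.87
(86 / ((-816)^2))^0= 1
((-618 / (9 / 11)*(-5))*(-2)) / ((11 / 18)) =-12360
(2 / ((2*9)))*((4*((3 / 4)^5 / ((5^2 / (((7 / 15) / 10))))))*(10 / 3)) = 21 / 32000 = 0.00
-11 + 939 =928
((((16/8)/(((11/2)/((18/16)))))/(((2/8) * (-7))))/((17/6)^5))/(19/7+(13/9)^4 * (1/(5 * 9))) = -0.00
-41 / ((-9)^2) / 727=-41 / 58887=-0.00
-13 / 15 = -0.87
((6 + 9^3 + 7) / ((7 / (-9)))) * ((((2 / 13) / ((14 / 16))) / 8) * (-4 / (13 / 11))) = 83952 / 1183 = 70.97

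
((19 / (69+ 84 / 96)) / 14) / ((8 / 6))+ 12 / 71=51003 / 277823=0.18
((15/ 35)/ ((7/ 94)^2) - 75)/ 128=0.02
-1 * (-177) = 177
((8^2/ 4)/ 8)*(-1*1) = -2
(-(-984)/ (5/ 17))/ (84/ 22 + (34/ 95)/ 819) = 357918561/ 408523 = 876.13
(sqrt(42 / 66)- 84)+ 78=-6+ sqrt(77) / 11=-5.20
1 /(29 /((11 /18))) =11 /522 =0.02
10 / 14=0.71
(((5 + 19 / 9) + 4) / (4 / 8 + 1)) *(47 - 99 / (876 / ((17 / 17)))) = 684550 / 1971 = 347.31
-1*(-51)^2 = -2601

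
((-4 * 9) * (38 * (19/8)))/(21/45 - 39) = 48735/578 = 84.32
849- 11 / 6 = 5083 / 6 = 847.17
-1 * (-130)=130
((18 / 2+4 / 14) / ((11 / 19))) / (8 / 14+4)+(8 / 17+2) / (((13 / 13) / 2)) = 8.45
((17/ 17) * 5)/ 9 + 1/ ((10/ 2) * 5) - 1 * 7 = -1441/ 225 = -6.40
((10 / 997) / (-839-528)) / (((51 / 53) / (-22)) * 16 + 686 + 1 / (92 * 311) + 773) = -166807960 / 33153347159679649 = -0.00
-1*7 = -7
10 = 10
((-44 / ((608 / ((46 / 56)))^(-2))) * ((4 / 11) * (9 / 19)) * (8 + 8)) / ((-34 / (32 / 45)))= 62478352384 / 44965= 1389488.54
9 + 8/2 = 13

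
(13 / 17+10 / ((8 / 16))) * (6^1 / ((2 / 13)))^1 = 13767 / 17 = 809.82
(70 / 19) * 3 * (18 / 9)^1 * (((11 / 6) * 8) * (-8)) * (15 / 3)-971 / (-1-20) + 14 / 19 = -5155657 / 399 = -12921.45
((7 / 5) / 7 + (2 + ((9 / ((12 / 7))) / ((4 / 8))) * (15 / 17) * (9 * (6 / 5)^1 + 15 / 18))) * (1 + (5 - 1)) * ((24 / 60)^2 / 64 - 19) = -16714671 / 1600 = -10446.67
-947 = -947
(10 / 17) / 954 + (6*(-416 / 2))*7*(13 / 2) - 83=-461134498 / 8109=-56867.00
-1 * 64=-64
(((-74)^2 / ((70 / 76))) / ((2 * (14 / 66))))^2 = 11788592636304 / 60025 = 196394712.81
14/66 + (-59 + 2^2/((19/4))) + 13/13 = -35705/627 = -56.95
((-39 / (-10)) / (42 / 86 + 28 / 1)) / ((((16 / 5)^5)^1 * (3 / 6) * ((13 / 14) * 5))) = 645 / 3670016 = 0.00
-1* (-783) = 783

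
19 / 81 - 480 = -38861 / 81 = -479.77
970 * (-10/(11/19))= -184300/11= -16754.55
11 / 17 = 0.65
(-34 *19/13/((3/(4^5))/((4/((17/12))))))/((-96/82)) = 1595392/39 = 40907.49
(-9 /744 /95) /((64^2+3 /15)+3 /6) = -3 /96518252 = -0.00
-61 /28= -2.18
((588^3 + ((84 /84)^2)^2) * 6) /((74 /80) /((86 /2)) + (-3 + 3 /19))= -432456778.87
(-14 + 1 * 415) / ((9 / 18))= 802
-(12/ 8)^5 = -243/ 32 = -7.59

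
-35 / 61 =-0.57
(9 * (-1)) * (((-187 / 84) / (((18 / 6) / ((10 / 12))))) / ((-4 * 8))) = -935 / 5376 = -0.17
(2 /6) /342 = 1 /1026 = 0.00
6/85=0.07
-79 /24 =-3.29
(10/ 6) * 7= 35/ 3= 11.67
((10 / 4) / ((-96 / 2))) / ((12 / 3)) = -0.01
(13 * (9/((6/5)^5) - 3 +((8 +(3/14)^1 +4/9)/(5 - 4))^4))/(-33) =-36840033009533/16635126816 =-2214.59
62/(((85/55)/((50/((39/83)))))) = 2830300/663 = 4268.93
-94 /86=-47 /43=-1.09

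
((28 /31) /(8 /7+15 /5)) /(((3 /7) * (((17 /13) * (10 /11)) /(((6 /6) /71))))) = 98098 /16276395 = 0.01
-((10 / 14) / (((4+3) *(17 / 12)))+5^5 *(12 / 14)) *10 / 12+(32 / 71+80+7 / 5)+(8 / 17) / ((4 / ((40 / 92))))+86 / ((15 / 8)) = -2525857862 / 1200255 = -2104.43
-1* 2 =-2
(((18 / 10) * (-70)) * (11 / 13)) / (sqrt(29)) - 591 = -610.80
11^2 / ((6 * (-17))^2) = 121 / 10404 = 0.01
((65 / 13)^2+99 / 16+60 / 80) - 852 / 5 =-11077 / 80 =-138.46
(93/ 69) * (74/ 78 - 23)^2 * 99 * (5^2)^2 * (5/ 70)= 78813625000/ 27209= 2896601.31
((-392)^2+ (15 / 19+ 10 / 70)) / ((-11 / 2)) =-40874872 / 1463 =-27939.08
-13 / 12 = -1.08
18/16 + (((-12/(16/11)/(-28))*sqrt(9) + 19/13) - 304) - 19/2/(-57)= -1311985/4368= -300.36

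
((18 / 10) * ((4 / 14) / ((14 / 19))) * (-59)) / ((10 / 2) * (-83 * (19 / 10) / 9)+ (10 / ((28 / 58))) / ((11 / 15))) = 1997622 / 2879765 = 0.69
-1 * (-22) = 22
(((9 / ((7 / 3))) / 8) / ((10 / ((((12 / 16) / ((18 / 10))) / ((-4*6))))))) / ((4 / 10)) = -15 / 7168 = -0.00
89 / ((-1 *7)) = -89 / 7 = -12.71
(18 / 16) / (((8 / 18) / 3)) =243 / 32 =7.59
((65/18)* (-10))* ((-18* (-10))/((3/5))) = -32500/3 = -10833.33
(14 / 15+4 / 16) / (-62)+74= 73.98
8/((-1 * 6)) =-4/3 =-1.33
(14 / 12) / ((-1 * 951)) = -7 / 5706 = -0.00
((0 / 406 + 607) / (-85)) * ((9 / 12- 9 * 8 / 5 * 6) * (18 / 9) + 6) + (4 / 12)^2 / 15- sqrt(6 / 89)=27091187 / 22950- sqrt(534) / 89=1180.18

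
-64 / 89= -0.72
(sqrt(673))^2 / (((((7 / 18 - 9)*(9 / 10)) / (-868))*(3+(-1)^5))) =37688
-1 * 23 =-23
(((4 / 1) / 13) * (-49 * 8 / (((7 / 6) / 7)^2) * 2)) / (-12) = 9408 / 13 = 723.69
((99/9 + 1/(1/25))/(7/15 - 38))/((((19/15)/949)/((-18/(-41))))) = -138364200/438577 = -315.48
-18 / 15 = -6 / 5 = -1.20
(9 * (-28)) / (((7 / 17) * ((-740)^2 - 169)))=-204 / 182477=-0.00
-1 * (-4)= 4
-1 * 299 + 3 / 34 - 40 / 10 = -10299 / 34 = -302.91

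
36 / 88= 9 / 22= 0.41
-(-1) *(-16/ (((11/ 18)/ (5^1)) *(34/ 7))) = -5040/ 187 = -26.95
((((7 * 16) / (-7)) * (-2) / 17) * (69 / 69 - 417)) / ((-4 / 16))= 53248 / 17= 3132.24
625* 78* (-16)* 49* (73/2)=-1395030000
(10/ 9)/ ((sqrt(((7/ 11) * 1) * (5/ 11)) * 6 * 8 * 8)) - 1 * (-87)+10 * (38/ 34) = 11 * sqrt(35)/ 12096+1669/ 17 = 98.18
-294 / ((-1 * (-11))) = -294 / 11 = -26.73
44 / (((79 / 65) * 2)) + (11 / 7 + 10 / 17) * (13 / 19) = 3497169 / 178619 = 19.58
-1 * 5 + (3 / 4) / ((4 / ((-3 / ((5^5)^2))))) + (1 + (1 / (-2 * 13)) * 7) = -4.27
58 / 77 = 0.75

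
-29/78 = -0.37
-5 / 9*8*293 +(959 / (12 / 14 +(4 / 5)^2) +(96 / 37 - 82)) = -64655759 / 87246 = -741.07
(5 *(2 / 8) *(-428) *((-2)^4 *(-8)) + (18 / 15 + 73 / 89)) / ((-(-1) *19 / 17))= 27266657 / 445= 61273.39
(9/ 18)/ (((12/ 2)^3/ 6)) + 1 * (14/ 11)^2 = 14233/ 8712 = 1.63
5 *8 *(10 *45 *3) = 54000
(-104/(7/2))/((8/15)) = -390/7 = -55.71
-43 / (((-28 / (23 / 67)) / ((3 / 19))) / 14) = 2967 / 2546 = 1.17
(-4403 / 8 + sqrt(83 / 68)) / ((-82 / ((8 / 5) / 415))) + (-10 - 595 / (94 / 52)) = -2711984059 / 7997050 - 2 * sqrt(1411) / 1446275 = -339.12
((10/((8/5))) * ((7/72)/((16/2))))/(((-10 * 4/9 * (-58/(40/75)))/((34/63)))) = 17/200448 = 0.00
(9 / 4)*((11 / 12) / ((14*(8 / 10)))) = 165 / 896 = 0.18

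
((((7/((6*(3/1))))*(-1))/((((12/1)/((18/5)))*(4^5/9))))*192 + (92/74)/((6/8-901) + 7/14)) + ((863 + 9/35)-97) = 766.06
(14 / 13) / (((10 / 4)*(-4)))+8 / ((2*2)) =123 / 65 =1.89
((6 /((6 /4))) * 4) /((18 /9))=8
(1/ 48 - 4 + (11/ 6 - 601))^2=363784.90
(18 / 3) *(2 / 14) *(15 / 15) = 6 / 7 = 0.86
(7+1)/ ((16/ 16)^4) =8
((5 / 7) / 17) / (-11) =-5 / 1309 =-0.00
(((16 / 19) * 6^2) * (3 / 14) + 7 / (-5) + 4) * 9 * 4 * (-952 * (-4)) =118463616 / 95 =1246985.43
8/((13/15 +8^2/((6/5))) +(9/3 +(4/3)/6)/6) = 2160/14779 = 0.15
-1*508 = -508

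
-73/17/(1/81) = -5913/17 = -347.82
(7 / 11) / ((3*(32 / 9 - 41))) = -21 / 3707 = -0.01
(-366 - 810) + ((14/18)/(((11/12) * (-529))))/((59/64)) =-1211238280/1029963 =-1176.00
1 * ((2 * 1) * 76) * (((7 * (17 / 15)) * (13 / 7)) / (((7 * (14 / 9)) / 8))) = 403104 / 245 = 1645.32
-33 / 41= -0.80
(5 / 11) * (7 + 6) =65 / 11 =5.91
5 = 5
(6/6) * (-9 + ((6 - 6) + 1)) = -8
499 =499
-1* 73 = -73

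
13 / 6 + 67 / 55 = 1117 / 330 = 3.38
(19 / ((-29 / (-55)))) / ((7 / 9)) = 9405 / 203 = 46.33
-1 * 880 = -880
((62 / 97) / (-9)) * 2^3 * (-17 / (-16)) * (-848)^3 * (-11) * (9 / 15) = -3535011713024 / 1455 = -2429561314.79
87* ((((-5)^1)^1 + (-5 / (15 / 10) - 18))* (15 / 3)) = -11455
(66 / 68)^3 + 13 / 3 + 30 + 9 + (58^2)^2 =1334355893683 / 117912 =11316540.25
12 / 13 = 0.92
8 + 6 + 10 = 24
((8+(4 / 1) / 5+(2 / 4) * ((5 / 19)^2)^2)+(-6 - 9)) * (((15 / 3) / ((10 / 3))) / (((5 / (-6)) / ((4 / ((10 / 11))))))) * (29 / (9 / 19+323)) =23188426767 / 5269426750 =4.40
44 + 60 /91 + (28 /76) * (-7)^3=-141275 /1729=-81.71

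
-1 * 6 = -6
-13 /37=-0.35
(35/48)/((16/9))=105/256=0.41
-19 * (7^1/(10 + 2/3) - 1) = 209/32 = 6.53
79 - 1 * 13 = 66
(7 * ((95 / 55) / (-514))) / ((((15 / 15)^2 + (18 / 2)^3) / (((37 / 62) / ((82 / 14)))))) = -0.00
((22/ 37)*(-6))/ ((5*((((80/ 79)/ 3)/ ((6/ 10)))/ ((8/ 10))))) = -23463/ 23125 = -1.01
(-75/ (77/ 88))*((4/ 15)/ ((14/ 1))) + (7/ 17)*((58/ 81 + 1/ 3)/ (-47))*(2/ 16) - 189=-284491211/ 1492344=-190.63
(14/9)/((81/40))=0.77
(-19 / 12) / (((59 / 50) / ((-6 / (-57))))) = -25 / 177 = -0.14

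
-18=-18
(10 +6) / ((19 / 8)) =128 / 19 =6.74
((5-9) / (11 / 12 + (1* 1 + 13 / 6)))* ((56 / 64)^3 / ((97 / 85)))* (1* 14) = -12495 / 1552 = -8.05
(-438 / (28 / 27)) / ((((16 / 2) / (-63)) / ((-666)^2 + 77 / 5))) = 118027695969 / 80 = 1475346199.61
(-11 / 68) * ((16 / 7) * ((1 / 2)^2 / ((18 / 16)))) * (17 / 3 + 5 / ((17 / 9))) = -37312 / 54621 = -0.68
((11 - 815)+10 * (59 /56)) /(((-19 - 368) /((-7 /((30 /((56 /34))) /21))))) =-1088633 /65790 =-16.55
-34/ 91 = -0.37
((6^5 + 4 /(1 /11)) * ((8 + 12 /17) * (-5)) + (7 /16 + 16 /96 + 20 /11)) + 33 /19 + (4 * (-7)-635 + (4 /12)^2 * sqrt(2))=-3421502291 /10032 + sqrt(2) /9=-341058.68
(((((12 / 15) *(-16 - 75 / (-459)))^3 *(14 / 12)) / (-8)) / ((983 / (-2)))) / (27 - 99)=99576826769 / 11882329394625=0.01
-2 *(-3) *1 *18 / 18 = 6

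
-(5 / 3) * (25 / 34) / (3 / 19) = -2375 / 306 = -7.76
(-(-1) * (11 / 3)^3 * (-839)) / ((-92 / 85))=94920265 / 2484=38212.67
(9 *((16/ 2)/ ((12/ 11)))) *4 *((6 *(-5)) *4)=-31680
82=82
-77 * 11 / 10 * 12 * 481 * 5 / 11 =-222222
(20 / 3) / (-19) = -20 / 57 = -0.35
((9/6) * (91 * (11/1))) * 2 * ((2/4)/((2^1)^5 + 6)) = 3003/76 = 39.51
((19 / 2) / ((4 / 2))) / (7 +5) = 19 / 48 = 0.40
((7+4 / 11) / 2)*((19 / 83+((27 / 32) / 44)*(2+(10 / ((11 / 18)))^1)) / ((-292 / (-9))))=0.07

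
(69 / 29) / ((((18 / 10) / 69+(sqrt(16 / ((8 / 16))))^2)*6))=2645 / 213614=0.01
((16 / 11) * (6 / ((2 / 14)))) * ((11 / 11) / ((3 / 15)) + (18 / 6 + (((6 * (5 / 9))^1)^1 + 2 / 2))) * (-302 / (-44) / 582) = 312872 / 35211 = 8.89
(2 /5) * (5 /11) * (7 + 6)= 26 /11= 2.36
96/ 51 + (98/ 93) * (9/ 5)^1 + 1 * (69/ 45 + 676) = 1077155/ 1581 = 681.31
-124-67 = -191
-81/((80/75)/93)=-112995/16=-7062.19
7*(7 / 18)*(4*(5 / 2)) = 27.22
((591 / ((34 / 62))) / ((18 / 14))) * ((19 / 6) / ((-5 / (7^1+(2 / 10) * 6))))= -33301471 / 7650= -4353.13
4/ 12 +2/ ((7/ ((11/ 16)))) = 89/ 168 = 0.53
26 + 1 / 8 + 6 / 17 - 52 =-3471 / 136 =-25.52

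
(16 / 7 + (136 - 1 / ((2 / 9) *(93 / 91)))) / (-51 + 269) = 58105 / 94612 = 0.61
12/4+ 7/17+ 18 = 21.41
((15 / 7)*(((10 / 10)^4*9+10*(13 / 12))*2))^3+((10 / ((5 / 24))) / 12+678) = 614807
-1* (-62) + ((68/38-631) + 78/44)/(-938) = 3510211/56012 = 62.67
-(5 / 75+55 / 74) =-0.81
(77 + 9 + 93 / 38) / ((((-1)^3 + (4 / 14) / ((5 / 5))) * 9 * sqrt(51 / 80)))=-47054 * sqrt(255) / 43605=-17.23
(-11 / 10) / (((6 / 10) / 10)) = -55 / 3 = -18.33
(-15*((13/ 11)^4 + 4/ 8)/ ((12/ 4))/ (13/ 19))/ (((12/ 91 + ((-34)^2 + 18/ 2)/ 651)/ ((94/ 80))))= -5959845387/ 544176688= -10.95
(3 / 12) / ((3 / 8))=2 / 3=0.67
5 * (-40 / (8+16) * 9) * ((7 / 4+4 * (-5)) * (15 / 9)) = 9125 / 4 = 2281.25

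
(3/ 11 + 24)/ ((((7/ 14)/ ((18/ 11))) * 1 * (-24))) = -801/ 242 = -3.31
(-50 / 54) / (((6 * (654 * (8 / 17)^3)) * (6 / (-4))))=122825 / 81368064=0.00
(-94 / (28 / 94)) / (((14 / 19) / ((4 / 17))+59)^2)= -3189796 / 39020247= -0.08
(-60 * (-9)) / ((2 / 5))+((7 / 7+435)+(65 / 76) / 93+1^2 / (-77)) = 972003433 / 544236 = 1786.00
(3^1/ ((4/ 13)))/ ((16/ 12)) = 117/ 16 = 7.31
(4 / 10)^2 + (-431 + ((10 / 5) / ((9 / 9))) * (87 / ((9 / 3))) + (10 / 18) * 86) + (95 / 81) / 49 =-32251924 / 99225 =-325.04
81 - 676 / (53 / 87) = -54519 / 53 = -1028.66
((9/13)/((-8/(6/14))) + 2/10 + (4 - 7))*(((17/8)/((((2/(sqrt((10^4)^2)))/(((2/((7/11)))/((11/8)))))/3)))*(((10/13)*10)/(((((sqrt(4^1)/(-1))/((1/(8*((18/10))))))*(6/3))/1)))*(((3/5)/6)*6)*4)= 66250.68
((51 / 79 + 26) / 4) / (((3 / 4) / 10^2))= 210500 / 237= 888.19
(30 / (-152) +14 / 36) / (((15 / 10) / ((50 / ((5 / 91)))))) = 59605 / 513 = 116.19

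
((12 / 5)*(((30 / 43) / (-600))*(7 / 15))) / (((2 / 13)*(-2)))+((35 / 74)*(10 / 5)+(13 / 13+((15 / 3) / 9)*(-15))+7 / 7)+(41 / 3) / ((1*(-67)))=-297785911 / 53298500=-5.59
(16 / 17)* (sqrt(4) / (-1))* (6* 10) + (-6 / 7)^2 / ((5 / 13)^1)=-462444 / 4165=-111.03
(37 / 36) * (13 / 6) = 481 / 216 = 2.23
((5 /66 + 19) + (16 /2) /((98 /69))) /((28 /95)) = 7591165 /90552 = 83.83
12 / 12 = 1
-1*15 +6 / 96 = -239 / 16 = -14.94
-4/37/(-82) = 2/1517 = 0.00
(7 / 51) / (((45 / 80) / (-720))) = -8960 / 51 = -175.69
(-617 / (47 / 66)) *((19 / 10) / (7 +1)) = -386859 / 1880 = -205.78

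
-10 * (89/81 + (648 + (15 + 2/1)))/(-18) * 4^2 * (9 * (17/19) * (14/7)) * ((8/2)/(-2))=-293509760/1539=-190714.59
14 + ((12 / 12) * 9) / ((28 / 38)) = 367 / 14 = 26.21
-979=-979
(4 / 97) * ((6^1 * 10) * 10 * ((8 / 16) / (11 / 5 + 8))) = 2000 / 1649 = 1.21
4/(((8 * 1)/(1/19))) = 1/38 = 0.03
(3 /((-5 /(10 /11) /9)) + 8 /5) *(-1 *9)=1638 /55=29.78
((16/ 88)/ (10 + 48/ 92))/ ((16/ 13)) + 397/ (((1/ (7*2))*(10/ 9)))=532635751/ 106480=5002.21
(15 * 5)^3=421875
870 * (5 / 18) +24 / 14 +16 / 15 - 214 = 30.45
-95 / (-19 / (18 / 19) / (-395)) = -1871.05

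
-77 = -77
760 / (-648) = -95 / 81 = -1.17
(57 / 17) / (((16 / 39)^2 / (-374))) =-953667 / 128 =-7450.52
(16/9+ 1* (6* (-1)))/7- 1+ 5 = 214/63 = 3.40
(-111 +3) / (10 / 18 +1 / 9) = -162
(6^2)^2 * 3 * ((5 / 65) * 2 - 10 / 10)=-42768 / 13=-3289.85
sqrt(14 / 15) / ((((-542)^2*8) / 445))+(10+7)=89*sqrt(210) / 7050336+17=17.00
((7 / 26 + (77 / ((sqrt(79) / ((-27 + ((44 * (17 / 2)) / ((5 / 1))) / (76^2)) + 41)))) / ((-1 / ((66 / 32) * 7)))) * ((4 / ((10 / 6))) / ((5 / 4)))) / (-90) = -28 / 4875 + 1199715363 * sqrt(79) / 285190000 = 37.38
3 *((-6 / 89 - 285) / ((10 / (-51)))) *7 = 27172341 / 890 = 30530.72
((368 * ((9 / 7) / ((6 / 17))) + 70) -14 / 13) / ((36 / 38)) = 1218508 / 819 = 1487.80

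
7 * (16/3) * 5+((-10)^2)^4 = 300000560/3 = 100000186.67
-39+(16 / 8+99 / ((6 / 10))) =128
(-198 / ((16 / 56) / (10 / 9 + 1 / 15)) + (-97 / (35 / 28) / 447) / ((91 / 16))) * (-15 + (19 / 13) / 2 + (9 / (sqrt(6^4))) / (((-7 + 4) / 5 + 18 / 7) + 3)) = 610216047611 / 52577928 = 11605.94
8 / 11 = 0.73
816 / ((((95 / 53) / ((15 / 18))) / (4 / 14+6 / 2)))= 1246.50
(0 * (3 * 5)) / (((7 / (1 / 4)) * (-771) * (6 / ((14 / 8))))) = 0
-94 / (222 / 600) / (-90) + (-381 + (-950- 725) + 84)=-655736 / 333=-1969.18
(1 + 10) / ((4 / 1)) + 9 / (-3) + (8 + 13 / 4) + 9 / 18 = 23 / 2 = 11.50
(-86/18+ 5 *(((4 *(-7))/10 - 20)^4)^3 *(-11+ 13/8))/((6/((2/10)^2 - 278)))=112993719501335071728235452851/2636718750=42853914359024856833.23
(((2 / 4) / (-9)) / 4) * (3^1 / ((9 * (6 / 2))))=-1 / 648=-0.00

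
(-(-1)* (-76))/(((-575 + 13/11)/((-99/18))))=-2299/3156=-0.73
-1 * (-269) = 269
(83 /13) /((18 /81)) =747 /26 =28.73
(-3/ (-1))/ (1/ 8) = 24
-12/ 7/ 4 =-0.43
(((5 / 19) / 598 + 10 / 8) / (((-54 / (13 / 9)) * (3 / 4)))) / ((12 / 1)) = -28415 / 7645752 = -0.00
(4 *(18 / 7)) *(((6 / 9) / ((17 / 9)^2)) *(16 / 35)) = 62208 / 70805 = 0.88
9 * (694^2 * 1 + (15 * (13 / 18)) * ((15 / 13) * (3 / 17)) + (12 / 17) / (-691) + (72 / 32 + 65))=203709383217 / 46988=4335349.09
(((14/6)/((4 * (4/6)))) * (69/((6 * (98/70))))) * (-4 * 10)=-287.50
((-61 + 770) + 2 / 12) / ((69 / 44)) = 4070 / 9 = 452.22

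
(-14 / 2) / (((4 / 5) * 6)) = -35 / 24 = -1.46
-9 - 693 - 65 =-767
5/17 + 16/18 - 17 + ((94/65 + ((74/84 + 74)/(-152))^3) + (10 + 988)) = 282761005236299927/287502028369920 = 983.51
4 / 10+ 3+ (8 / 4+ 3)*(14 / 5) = 87 / 5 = 17.40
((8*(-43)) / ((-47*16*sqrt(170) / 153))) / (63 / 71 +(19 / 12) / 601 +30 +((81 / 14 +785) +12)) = 346787217*sqrt(170) / 702226311215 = 0.01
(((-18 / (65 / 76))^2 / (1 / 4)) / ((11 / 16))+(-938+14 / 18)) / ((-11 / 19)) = -13032548381 / 4601025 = -2832.53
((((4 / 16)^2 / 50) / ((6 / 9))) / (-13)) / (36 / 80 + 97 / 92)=-69 / 719680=-0.00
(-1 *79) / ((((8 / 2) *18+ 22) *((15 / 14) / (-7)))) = 3871 / 705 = 5.49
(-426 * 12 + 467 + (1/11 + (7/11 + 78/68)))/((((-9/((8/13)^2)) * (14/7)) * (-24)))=-1157686/284427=-4.07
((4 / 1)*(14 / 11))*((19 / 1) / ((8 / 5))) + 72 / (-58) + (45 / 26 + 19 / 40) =10188173 / 165880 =61.42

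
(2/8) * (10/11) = 0.23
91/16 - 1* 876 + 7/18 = -125269/144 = -869.92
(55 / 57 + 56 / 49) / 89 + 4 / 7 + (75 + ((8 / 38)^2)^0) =76.60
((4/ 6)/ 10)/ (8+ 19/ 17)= 17/ 2325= 0.01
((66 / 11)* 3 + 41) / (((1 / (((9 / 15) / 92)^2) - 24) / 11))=5841 / 211384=0.03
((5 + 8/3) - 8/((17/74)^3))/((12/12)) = -9612377/14739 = -652.17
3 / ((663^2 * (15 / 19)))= 19 / 2197845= 0.00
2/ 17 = 0.12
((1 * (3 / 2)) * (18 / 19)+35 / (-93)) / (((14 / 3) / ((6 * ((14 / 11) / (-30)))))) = -1846 / 32395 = -0.06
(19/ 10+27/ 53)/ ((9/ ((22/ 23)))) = 14047/ 54855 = 0.26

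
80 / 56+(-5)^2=185 / 7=26.43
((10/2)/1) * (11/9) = 55/9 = 6.11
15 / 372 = 5 / 124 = 0.04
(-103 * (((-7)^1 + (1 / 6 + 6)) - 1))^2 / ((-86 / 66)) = -14120579 / 516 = -27365.46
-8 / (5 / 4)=-6.40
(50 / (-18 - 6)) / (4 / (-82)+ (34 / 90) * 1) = -15375 / 2428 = -6.33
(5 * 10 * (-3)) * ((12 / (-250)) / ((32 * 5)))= 9 / 200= 0.04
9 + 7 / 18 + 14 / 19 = 3463 / 342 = 10.13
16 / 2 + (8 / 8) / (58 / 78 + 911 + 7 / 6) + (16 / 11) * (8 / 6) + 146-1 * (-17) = 406380923 / 2349831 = 172.94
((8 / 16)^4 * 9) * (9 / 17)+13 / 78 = 379 / 816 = 0.46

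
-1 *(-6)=6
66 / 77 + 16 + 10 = 188 / 7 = 26.86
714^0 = 1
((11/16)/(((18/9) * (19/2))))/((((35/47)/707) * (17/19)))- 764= -986823/1360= -725.61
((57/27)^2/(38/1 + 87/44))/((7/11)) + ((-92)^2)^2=71449666958212/997353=71639296.18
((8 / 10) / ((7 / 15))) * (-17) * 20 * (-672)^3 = 176876421120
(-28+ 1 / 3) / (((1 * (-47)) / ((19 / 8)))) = 1577 / 1128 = 1.40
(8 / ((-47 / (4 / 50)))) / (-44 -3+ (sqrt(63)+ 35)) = 16*sqrt(7) / 31725+ 64 / 31725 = 0.00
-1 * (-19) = 19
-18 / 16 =-9 / 8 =-1.12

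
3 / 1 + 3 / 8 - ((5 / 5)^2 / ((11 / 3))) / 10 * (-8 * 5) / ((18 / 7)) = 1003 / 264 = 3.80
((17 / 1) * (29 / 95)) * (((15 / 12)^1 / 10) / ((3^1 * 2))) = 493 / 4560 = 0.11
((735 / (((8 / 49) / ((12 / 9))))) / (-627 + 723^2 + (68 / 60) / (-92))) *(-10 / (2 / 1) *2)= -82834500 / 720500743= -0.11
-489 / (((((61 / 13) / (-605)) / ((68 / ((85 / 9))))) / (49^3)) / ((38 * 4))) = 495190050971616 / 61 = 8117869688059.28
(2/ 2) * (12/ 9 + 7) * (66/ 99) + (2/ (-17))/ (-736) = 312809/ 56304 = 5.56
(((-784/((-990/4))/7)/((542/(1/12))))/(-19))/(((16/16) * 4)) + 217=1659239498/7646265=217.00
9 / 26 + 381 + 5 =10045 / 26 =386.35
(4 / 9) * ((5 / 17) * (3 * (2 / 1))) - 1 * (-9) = 499 / 51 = 9.78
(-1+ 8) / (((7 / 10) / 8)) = 80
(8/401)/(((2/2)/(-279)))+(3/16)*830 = 481389/3208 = 150.06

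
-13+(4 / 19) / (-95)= -23469 / 1805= -13.00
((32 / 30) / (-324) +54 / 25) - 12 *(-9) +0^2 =669202 / 6075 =110.16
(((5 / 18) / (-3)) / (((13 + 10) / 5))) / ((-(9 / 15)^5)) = 78125 / 301806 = 0.26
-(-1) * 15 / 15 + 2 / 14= 8 / 7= 1.14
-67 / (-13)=67 / 13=5.15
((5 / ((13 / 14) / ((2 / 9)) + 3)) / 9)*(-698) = -97720 / 1809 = -54.02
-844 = -844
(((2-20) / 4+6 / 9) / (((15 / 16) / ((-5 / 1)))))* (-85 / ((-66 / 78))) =203320 / 99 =2053.74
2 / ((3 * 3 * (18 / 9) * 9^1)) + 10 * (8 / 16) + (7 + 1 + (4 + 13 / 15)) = 7241 / 405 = 17.88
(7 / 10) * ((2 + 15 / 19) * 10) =19.53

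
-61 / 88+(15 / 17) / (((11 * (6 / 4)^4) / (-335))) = -242399 / 40392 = -6.00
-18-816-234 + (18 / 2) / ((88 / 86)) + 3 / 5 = -232893 / 220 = -1058.60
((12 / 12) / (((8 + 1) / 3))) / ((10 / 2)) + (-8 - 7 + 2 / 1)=-194 / 15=-12.93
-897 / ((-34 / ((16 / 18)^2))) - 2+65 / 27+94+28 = 65753 / 459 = 143.25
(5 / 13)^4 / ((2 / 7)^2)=30625 / 114244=0.27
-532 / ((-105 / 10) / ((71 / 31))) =10792 / 93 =116.04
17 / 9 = 1.89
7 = 7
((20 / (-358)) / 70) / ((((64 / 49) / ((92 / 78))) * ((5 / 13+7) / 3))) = -161 / 549888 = -0.00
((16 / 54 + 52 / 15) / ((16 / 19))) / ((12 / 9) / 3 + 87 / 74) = 89281 / 32370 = 2.76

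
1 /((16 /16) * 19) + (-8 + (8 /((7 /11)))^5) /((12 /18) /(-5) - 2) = -187999638137 /1277332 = -147181.50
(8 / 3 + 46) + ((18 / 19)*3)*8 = 4070 / 57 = 71.40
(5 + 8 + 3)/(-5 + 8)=16/3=5.33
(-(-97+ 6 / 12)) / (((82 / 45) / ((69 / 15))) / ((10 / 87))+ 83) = 66585 / 59648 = 1.12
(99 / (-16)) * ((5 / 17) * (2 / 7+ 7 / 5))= -5841 / 1904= -3.07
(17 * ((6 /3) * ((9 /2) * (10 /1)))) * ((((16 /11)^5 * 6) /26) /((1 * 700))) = 240648192 /73278205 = 3.28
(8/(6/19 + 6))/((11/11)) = 19/15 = 1.27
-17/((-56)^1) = 17/56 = 0.30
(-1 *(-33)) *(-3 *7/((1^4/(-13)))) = 9009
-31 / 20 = -1.55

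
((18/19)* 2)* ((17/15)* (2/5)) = 408/475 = 0.86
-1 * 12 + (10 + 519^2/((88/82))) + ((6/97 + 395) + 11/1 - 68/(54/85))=28957942771/115236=251292.50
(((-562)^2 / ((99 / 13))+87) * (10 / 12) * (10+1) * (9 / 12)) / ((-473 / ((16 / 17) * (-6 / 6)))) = 41145850 / 72369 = 568.56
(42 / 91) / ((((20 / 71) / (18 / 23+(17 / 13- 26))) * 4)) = -1522737 / 155480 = -9.79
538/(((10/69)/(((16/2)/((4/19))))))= 705318/5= 141063.60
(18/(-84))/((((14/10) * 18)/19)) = -95/588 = -0.16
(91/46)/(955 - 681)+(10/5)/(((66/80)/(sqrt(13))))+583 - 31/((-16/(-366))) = -3179177/25208+80 * sqrt(13)/33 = -117.38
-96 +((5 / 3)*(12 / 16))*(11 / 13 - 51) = -2063 / 13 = -158.69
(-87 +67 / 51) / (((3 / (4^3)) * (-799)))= 279680 / 122247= 2.29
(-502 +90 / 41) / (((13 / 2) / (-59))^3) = 33669011744 / 90077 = 373780.34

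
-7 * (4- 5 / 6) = -133 / 6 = -22.17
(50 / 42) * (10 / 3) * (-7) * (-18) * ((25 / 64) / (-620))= -625 / 1984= -0.32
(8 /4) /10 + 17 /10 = 19 /10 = 1.90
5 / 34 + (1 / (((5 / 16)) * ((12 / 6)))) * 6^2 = 9817 / 170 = 57.75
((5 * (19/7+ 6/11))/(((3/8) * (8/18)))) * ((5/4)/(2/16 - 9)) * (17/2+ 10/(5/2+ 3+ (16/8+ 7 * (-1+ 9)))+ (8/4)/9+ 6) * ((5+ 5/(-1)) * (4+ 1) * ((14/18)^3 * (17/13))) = 0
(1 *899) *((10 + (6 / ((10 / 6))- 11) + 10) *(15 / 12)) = 56637 / 4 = 14159.25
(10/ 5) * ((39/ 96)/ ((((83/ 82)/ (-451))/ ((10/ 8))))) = -1201915/ 2656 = -452.53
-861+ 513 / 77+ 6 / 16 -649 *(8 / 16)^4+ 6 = -1094663 / 1232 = -888.53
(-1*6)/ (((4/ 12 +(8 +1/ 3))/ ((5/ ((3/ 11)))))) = -165/ 13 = -12.69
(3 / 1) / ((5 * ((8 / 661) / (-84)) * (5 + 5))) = -41643 / 100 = -416.43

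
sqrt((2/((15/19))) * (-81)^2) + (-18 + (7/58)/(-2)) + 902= 27 * sqrt(570)/5 + 102537/116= 1012.86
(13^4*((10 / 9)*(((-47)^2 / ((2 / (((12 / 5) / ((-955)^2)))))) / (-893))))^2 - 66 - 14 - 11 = -245897250344583851 / 2702484412430625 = -90.99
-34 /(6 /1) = -17 /3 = -5.67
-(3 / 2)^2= -9 / 4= -2.25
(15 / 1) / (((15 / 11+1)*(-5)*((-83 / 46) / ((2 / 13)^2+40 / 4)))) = 1285746 / 182351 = 7.05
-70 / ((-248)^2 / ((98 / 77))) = -245 / 169136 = -0.00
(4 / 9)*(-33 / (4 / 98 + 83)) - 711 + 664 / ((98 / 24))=-328119941 / 598143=-548.56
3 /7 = 0.43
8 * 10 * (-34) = -2720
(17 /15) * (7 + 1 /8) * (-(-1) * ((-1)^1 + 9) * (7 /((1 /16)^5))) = 474166067.20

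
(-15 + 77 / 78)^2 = 1194649 / 6084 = 196.36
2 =2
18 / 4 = 9 / 2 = 4.50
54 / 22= 27 / 11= 2.45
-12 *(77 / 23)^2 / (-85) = 71148 / 44965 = 1.58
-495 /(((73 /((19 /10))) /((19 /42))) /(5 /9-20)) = 113.33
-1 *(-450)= 450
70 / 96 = 35 / 48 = 0.73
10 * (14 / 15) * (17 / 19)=476 / 57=8.35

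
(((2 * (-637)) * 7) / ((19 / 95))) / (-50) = 4459 / 5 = 891.80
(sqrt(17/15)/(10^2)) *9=3 *sqrt(255)/500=0.10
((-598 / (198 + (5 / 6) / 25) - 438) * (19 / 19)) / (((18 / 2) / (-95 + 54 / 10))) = 10032512 / 2285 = 4390.60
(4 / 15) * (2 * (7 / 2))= 28 / 15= 1.87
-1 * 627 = -627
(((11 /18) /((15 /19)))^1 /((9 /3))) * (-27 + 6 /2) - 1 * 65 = -9611 /135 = -71.19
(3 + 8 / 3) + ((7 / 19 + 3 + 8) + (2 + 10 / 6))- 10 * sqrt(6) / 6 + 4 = 1408 / 57- 5 * sqrt(6) / 3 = 20.62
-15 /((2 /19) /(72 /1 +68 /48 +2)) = -85975 /8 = -10746.88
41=41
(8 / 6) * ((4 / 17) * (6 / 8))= 4 / 17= 0.24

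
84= 84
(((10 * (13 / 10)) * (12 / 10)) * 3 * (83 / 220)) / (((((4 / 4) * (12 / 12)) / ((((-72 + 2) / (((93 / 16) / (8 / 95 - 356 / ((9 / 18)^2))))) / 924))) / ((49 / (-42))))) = -2043418832 / 5345175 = -382.29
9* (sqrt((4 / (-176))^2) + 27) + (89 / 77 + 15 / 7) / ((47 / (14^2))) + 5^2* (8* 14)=6321795 / 2068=3056.96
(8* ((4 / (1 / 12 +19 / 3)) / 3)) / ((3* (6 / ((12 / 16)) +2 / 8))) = 512 / 7623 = 0.07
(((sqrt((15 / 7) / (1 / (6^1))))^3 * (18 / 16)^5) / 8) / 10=1.04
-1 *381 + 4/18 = -3427/9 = -380.78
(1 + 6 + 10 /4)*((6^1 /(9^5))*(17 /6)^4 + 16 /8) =486261091 /25509168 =19.06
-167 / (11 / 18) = -3006 / 11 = -273.27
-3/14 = -0.21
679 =679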